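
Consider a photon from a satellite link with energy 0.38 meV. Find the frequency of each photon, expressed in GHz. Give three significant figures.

Use h = 6.62607015 × 10^-34 J·s, 1 eV = 1.602176634 × 10^-19 J.
In SI units: E = 0.38 meV = 6.0883 × 10^-23 J.
For a photon f = E/h, so f = 9.188 × 10^10 Hz.
Converting to GHz: f = 91.88 GHz ≈ 91.9 GHz.

91.9 GHz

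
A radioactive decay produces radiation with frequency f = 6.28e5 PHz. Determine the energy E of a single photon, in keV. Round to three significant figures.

Take h = 6.62607015e-34 J·s, 1 eV = 1.602176634e-19 J.
Convert to SI: f = 6.28e5 PHz = 6.28e20 Hz.
The photon relation is E = hf, giving E = 4.161e-13 J.
Converting to keV: E = 2597 keV ≈ 2600 keV.

2600 keV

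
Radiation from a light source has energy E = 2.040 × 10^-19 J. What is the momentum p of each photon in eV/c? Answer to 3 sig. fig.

Since p = E/c for a photon, p = 6.805 × 10^-28 kg·m/s.
Converting to eV/c: p = 1.273 eV/c ≈ 1.27 eV/c.

1.27 eV/c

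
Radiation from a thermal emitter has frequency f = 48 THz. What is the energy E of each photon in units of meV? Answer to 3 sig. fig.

Convert to SI: f = 48 THz = 4.8 × 10^13 Hz.
Since E = hf for a photon, E = 3.181 × 10^-20 J.
Converting to meV: E = 198.5 meV ≈ 199 meV.

199 meV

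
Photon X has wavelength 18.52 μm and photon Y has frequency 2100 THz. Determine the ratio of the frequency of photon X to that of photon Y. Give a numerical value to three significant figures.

f_X = 1.619e13 Hz (from wavelength = 18.52 μm, via f = c/λ).
f_Y = 2.100e15 Hz (from frequency = 2100 THz, via f given directly).
Ratio = 1.619e13 / 2.100e15 = 7.71e-3.

7.71e-3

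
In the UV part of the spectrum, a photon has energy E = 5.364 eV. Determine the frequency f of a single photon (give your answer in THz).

1300 THz

Take h = 6.62607015e-34 J·s, 1 eV = 1.602176634e-19 J.
In SI units: E = 5.364 eV = 8.5941e-19 J.
The photon relation is f = E/h, giving f = 1.297e15 Hz.
Converting to THz: f = 1297 THz ≈ 1300 THz.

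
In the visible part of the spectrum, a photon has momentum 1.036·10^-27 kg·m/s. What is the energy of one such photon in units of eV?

1.94 eV

Use c = 2.99792458·10^8 m/s, 1 eV = 1.602176634·10^-19 J.
Since E = pc for a photon, E = 3.106·10^-19 J.
Converting to eV: E = 1.939 eV ≈ 1.94 eV.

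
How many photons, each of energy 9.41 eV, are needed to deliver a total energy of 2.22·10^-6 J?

1.47·10^12 photons

Per-photon energy: E = 1.508·10^-18 J (from energy = 9.41 eV).
N = E_total / E_photon = 2.22·10^-6 J / 1.508·10^-18 J = 1.47·10^12.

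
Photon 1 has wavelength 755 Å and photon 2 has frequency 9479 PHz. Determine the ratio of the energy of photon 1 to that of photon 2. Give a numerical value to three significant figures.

E_1 = 2.631e-18 J (from wavelength = 755 Å, via E = hc/λ).
E_2 = 6.281e-15 J (from frequency = 9479 PHz, via E = hf).
Ratio = 2.631e-18 / 6.281e-15 = 4.19e-4.

4.19e-4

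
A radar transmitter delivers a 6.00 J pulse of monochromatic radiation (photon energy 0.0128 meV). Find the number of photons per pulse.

Per-photon energy: E = 2.051e-24 J (from energy = 0.0128 meV).
N = E_total / E_photon = 6.00 J / 2.051e-24 J = 2.93e24.

2.93e24 photons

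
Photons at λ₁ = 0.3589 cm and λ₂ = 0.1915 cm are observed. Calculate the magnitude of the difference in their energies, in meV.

Using E = hc/λ: E₁ = 5.5348e-23 J, E₂ = 1.0373e-22 J.
|ΔE| = |5.5348e-23 − 1.0373e-22| = 4.84e-23 J = 0.302 meV.

0.302 meV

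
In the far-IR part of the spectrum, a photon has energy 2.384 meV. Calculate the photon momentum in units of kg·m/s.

1.27 × 10^-30 kg·m/s

In SI units: E = 2.384 meV = 3.8196 × 10^-22 J.
For a photon p = E/c, so p = 1.274 × 10^-30 kg·m/s.
So p ≈ 1.27 × 10^-30 kg·m/s.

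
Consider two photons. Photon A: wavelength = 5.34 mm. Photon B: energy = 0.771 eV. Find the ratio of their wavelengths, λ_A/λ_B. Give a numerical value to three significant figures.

λ_A = 0.005340 m (from wavelength = 5.34 mm, via λ given directly).
λ_B = 1.608e-6 m (from energy = 0.771 eV, via λ = hc/E).
Ratio = 0.005340 / 1.608e-6 = 3320.

3320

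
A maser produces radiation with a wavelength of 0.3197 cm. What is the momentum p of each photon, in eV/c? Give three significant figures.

3.88e-4 eV/c

First convert: λ = 0.3197 cm = 0.003197 m.
The photon relation is p = h/λ, giving p = 2.073e-31 kg·m/s.
Converting to eV/c: p = 3.878e-4 eV/c ≈ 3.88e-4 eV/c.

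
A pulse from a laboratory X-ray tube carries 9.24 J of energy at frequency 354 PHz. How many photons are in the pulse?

Per-photon energy: E = 2.346 × 10^-16 J (from frequency = 354 PHz).
N = E_total / E_photon = 9.24 J / 2.346 × 10^-16 J = 3.94 × 10^16.

3.94 × 10^16 photons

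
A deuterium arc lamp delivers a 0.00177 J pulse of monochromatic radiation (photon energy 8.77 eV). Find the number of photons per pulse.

Per-photon energy: E = 1.405e-18 J (from energy = 8.77 eV).
N = E_total / E_photon = 0.00177 J / 1.405e-18 J = 1.26e15.

1.26e15 photons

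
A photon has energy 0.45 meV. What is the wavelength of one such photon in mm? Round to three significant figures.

2.76 mm

In SI units: E = 0.45 meV = 7.2098e-23 J.
The photon relation is λ = hc/E, giving λ = 0.002755 m.
Converting to mm: λ = 2.755 mm ≈ 2.76 mm.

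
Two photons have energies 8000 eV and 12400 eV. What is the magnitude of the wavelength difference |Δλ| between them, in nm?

Using λ = hc/E: λ₁ = 1.550e-10 m, λ₂ = 9.999e-11 m.
|Δλ| = |1.550e-10 − 9.999e-11| = 5.50e-11 m = 0.0550 nm.

0.0550 nm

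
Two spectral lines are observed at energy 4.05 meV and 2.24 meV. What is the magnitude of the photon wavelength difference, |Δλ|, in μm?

247 μm

Using λ = hc/E: λ₁ = 3.061 × 10^-4 m, λ₂ = 5.535 × 10^-4 m.
|Δλ| = |3.061 × 10^-4 − 5.535 × 10^-4| = 2.47 × 10^-4 m = 247 μm.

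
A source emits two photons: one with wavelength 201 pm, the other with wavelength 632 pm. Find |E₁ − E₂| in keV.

4.21 keV

Using E = hc/λ: E₁ = 9.883e-16 J, E₂ = 3.143e-16 J.
|ΔE| = |9.883e-16 − 3.143e-16| = 6.74e-16 J = 4.21 keV.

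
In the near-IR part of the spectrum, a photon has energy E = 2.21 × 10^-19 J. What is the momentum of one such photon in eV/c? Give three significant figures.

1.38 eV/c

(c = 2.99792458 × 10^8 m/s, 1 eV = 1.602176634 × 10^-19 J.)
The photon relation is p = E/c, giving p = 7.372 × 10^-28 kg·m/s.
Converting to eV/c: p = 1.379 eV/c ≈ 1.38 eV/c.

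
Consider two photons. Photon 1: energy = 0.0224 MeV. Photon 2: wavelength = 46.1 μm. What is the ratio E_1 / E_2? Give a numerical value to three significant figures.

E_1 = 3.589·10^-15 J (from energy = 0.0224 MeV, via E given directly).
E_2 = 4.309·10^-21 J (from wavelength = 46.1 μm, via E = hc/λ).
Ratio = 3.589·10^-15 / 4.309·10^-21 = 8.33·10^5.

8.33·10^5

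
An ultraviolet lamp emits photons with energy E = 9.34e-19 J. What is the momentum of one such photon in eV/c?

The photon relation is p = E/c, giving p = 3.115e-27 kg·m/s.
Converting to eV/c: p = 5.830 eV/c ≈ 5.83 eV/c.

5.83 eV/c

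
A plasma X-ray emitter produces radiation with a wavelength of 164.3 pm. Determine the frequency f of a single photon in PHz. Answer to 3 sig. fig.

1820 PHz

Take c = 2.99792458 × 10^8 m/s.
In SI units: λ = 164.3 pm = 1.643 × 10^-10 m.
The photon relation is f = c/λ, giving f = 1.825 × 10^18 Hz.
Converting to PHz: f = 1825 PHz ≈ 1820 PHz.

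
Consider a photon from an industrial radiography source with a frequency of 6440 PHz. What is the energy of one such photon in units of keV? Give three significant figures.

26.6 keV

Use h = 6.62607015 × 10^-34 J·s, 1 eV = 1.602176634 × 10^-19 J.
Convert to SI: f = 6440 PHz = 6.44 × 10^18 Hz.
Since E = hf for a photon, E = 4.267 × 10^-15 J.
Converting to keV: E = 26.63 keV ≈ 26.6 keV.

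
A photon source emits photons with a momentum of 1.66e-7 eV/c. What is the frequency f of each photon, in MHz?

40.1 MHz

In SI units: p = 1.66e-7 eV/c = 8.8715e-35 kg·m/s.
The photon relation is f = pc/h, giving f = 4.014e7 Hz.
Converting to MHz: f = 40.14 MHz ≈ 40.1 MHz.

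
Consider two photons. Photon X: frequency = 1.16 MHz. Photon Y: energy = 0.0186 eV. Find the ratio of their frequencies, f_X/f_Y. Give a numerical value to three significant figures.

f_X = 1.160 × 10^6 Hz (from frequency = 1.16 MHz, via f given directly).
f_Y = 4.497 × 10^12 Hz (from energy = 0.0186 eV, via f = E/h).
Ratio = 1.160 × 10^6 / 4.497 × 10^12 = 2.58 × 10^-7.

2.58 × 10^-7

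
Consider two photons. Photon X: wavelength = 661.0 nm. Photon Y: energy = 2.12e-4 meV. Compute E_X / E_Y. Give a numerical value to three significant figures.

8.85e6

E_X = 3.005e-19 J (from wavelength = 661.0 nm, via E = hc/λ).
E_Y = 3.397e-26 J (from energy = 2.12e-4 meV, via E given directly).
Ratio = 3.005e-19 / 3.397e-26 = 8.85e6.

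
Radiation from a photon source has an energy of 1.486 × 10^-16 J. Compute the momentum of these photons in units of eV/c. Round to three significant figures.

927 eV/c

Take c = 2.99792458 × 10^8 m/s, 1 eV = 1.602176634 × 10^-19 J.
For a photon p = E/c, so p = 4.957 × 10^-25 kg·m/s.
Converting to eV/c: p = 927.5 eV/c ≈ 927 eV/c.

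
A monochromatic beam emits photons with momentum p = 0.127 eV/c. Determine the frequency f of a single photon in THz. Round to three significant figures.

Use h = 6.62607015e-34 J·s, c = 2.99792458e8 m/s, 1 eV = 1.602176634e-19 J.
First convert: p = 0.127 eV/c = 6.7872e-29 kg·m/s.
For a photon f = pc/h, so f = 3.071e13 Hz.
Converting to THz: f = 30.71 THz ≈ 30.7 THz.

30.7 THz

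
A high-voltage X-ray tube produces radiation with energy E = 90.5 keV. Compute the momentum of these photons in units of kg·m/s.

4.84 × 10^-23 kg·m/s

Take c = 2.99792458 × 10^8 m/s, 1 eV = 1.602176634 × 10^-19 J.
First convert: E = 90.5 keV = 1.4500 × 10^-14 J.
For a photon p = E/c, so p = 4.837 × 10^-23 kg·m/s.
So p ≈ 4.84 × 10^-23 kg·m/s.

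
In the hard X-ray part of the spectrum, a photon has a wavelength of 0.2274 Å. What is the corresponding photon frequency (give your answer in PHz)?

1.32 × 10^4 PHz

Take c = 2.99792458 × 10^8 m/s.
First convert: λ = 0.2274 Å = 2.274 × 10^-11 m.
For a photon f = c/λ, so f = 1.318 × 10^19 Hz.
Converting to PHz: f = 13180 PHz ≈ 1.32 × 10^4 PHz.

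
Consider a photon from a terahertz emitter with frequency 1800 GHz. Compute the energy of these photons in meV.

7.44 meV

Convert to SI: f = 1800 GHz = 1.80 × 10^12 Hz.
Apply E = hf: E = 1.193 × 10^-21 J.
Converting to meV: E = 7.444 meV ≈ 7.44 meV.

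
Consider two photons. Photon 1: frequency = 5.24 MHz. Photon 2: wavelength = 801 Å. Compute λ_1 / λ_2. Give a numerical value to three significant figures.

λ_1 = 57.21 m (from frequency = 5.24 MHz, via λ = c/f).
λ_2 = 8.010e-8 m (from wavelength = 801 Å, via λ given directly).
Ratio = 57.21 / 8.010e-8 = 7.14e8.

7.14e8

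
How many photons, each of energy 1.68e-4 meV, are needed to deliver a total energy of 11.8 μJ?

4.38e20 photons

Per-photon energy: E = 2.692e-26 J (from energy = 1.68e-4 meV).
N = E_total / E_photon = 1.18e-5 J / 2.692e-26 J = 4.38e20.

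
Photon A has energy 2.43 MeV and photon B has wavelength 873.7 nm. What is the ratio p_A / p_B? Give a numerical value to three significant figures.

1.71·10^6

p_A = 1.299·10^-21 kg·m/s (from energy = 2.43 MeV, via p = E/c).
p_B = 7.584·10^-28 kg·m/s (from wavelength = 873.7 nm, via p = h/λ).
Ratio = 1.299·10^-21 / 7.584·10^-28 = 1.71·10^6.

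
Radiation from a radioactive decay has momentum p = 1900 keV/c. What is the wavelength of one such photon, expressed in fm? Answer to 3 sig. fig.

653 fm

Convert to SI: p = 1900 keV/c = 1.0154e-21 kg·m/s.
The photon relation is λ = h/p, giving λ = 6.525e-13 m.
Converting to fm: λ = 652.5 fm ≈ 653 fm.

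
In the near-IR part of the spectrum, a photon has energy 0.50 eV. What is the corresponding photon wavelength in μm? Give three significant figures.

In SI units: E = 0.50 eV = 8.0109e-20 J.
For a photon λ = hc/E, so λ = 2.480e-6 m.
Converting to μm: λ = 2.480 μm ≈ 2.48 μm.

2.48 μm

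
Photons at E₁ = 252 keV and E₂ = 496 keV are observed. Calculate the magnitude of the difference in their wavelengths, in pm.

Using λ = hc/E: λ₁ = 4.920 × 10^-12 m, λ₂ = 2.500 × 10^-12 m.
|Δλ| = |4.920 × 10^-12 − 2.500 × 10^-12| = 2.42 × 10^-12 m = 2.42 pm.

2.42 pm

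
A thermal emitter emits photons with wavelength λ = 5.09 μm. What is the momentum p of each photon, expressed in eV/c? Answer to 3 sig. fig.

Take h = 6.62607015 × 10^-34 J·s, c = 2.99792458 × 10^8 m/s, 1 eV = 1.602176634 × 10^-19 J.
Convert to SI: λ = 5.09 μm = 5.09 × 10^-6 m.
Apply p = h/λ: p = 1.302 × 10^-28 kg·m/s.
Converting to eV/c: p = 0.2436 eV/c ≈ 0.244 eV/c.

0.244 eV/c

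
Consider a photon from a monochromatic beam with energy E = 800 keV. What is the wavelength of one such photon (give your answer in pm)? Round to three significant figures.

In SI units: E = 800 keV = 1.2817 × 10^-13 J.
Apply λ = hc/E: λ = 1.550 × 10^-12 m.
Converting to pm: λ = 1.550 pm ≈ 1.55 pm.

1.55 pm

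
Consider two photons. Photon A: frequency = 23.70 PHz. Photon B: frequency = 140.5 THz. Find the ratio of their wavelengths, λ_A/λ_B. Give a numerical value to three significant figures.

λ_A = 1.265 × 10^-8 m (from frequency = 23.70 PHz, via λ = c/f).
λ_B = 2.134 × 10^-6 m (from frequency = 140.5 THz, via λ = c/f).
Ratio = 1.265 × 10^-8 / 2.134 × 10^-6 = 5.93 × 10^-3.

5.93 × 10^-3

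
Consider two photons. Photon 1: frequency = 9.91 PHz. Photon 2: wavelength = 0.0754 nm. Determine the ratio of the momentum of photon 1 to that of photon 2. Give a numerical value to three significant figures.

2.49 × 10^-3

p_1 = 2.190 × 10^-26 kg·m/s (from frequency = 9.91 PHz, via p = hf/c).
p_2 = 8.788 × 10^-24 kg·m/s (from wavelength = 0.0754 nm, via p = h/λ).
Ratio = 2.190 × 10^-26 / 8.788 × 10^-24 = 2.49 × 10^-3.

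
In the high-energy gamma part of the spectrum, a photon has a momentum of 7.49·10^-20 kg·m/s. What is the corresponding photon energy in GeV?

0.140 GeV

(c = 2.99792458·10^8 m/s, 1 eV = 1.602176634·10^-19 J.)
Since E = pc for a photon, E = 2.245·10^-11 J.
Converting to GeV: E = 0.1401 GeV ≈ 0.140 GeV.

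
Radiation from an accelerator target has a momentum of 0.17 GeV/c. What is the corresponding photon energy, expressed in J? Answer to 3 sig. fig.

2.72 × 10^-11 J

Take c = 2.99792458 × 10^8 m/s, 1 eV = 1.602176634 × 10^-19 J.
In SI units: p = 0.17 GeV/c = 9.0853 × 10^-20 kg·m/s.
Apply E = pc: E = 2.724 × 10^-11 J.
So E ≈ 2.72 × 10^-11 J.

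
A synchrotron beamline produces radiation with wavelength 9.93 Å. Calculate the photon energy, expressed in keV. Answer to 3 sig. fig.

Use h = 6.62607015 × 10^-34 J·s, c = 2.99792458 × 10^8 m/s, 1 eV = 1.602176634 × 10^-19 J.
In SI units: λ = 9.93 Å = 9.93 × 10^-10 m.
Since E = hc/λ for a photon, E = 2.000 × 10^-16 J.
Converting to keV: E = 1.249 keV ≈ 1.25 keV.

1.25 keV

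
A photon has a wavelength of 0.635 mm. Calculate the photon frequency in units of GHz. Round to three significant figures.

472 GHz

Take c = 2.99792458 × 10^8 m/s.
First convert: λ = 0.635 mm = 6.35 × 10^-4 m.
Since f = c/λ for a photon, f = 4.721 × 10^11 Hz.
Converting to GHz: f = 472.1 GHz ≈ 472 GHz.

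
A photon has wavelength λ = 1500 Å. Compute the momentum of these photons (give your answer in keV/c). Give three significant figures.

In SI units: λ = 1500 Å = 1.5·10^-7 m.
For a photon p = h/λ, so p = 4.417·10^-27 kg·m/s.
Converting to keV/c: p = 0.008266 keV/c ≈ 8.27·10^-3 keV/c.

8.27·10^-3 keV/c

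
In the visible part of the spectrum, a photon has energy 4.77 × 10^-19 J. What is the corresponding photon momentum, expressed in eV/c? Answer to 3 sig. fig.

Take c = 2.99792458 × 10^8 m/s, 1 eV = 1.602176634 × 10^-19 J.
Since p = E/c for a photon, p = 1.591 × 10^-27 kg·m/s.
Converting to eV/c: p = 2.977 eV/c ≈ 2.98 eV/c.

2.98 eV/c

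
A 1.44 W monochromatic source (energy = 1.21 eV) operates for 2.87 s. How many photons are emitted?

Total energy: E_total = P·t = 1.44 × 2.87 = 4.133 J.
Per-photon energy: E = 1.939e-19 J.
N = E_total / E_photon = 2.13e19.

2.13e19 photons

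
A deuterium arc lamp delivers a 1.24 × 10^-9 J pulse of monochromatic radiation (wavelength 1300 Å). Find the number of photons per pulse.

8.11 × 10^8 photons

Per-photon energy: E = 1.528 × 10^-18 J (from wavelength = 1300 Å).
N = E_total / E_photon = 1.24 × 10^-9 J / 1.528 × 10^-18 J = 8.11 × 10^8.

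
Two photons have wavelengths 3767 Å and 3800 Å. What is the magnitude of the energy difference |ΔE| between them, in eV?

Using E = hc/λ: E₁ = 5.2733 × 10^-19 J, E₂ = 5.2275 × 10^-19 J.
|ΔE| = |5.2733 × 10^-19 − 5.2275 × 10^-19| = 4.58 × 10^-21 J = 0.0286 eV.

0.0286 eV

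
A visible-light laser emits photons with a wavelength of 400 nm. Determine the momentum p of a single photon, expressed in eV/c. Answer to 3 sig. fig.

First convert: λ = 400 nm = 4.0 × 10^-7 m.
Apply p = h/λ: p = 1.657 × 10^-27 kg·m/s.
Converting to eV/c: p = 3.100 eV/c ≈ 3.10 eV/c.

3.10 eV/c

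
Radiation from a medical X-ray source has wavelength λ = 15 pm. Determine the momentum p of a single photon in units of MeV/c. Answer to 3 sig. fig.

Use h = 6.62607015 × 10^-34 J·s, c = 2.99792458 × 10^8 m/s, 1 eV = 1.602176634 × 10^-19 J.
Convert to SI: λ = 15 pm = 1.5 × 10^-11 m.
The photon relation is p = h/λ, giving p = 4.417 × 10^-23 kg·m/s.
Converting to MeV/c: p = 0.08266 MeV/c ≈ 0.0827 MeV/c.

0.0827 MeV/c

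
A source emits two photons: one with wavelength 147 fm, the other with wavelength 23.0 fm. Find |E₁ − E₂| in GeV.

0.0455 GeV

Using E = hc/λ: E₁ = 1.351 × 10^-12 J, E₂ = 8.637 × 10^-12 J.
|ΔE| = |1.351 × 10^-12 − 8.637 × 10^-12| = 7.29 × 10^-12 J = 0.0455 GeV.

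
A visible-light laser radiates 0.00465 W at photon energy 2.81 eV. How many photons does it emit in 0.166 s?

Total energy: E_total = P·t = 0.00465 × 0.166 = 7.719e-4 J.
Per-photon energy: E = 4.502e-19 J.
N = E_total / E_photon = 1.71e15.

1.71e15 photons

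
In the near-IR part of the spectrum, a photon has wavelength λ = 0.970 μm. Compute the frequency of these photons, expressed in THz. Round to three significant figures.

In SI units: λ = 0.970 μm = 9.70e-7 m.
Since f = c/λ for a photon, f = 3.091e14 Hz.
Converting to THz: f = 309.1 THz ≈ 309 THz.

309 THz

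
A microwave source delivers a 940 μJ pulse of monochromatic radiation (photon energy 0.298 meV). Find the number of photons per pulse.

1.97e19 photons

Per-photon energy: E = 4.774e-23 J (from energy = 0.298 meV).
N = E_total / E_photon = 9.40e-4 J / 4.774e-23 J = 1.97e19.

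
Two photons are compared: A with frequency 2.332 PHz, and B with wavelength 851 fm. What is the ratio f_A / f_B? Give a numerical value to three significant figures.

f_A = 2.332e15 Hz (from frequency = 2.332 PHz, via f given directly).
f_B = 3.523e20 Hz (from wavelength = 851 fm, via f = c/λ).
Ratio = 2.332e15 / 3.523e20 = 6.62e-6.

6.62e-6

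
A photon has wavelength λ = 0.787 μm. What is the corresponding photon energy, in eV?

1.58 eV

In SI units: λ = 0.787 μm = 7.87 × 10^-7 m.
For a photon E = hc/λ, so E = 2.524 × 10^-19 J.
Converting to eV: E = 1.575 eV ≈ 1.58 eV.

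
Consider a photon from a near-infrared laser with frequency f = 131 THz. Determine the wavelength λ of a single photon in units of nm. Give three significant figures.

2290 nm

(c = 2.99792458 × 10^8 m/s.)
Convert to SI: f = 131 THz = 1.31 × 10^14 Hz.
Apply λ = c/f: λ = 2.288 × 10^-6 m.
Converting to nm: λ = 2288 nm ≈ 2290 nm.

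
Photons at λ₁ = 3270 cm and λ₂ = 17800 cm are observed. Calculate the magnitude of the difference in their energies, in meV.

3.10e-5 meV

Using E = hc/λ: E₁ = 6.075e-27 J, E₂ = 1.116e-27 J.
|ΔE| = |6.075e-27 − 1.116e-27| = 4.96e-27 J = 3.10e-5 meV.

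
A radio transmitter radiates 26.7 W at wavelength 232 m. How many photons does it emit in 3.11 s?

9.70 × 10^28 photons

Total energy: E_total = P·t = 26.7 × 3.11 = 83.04 J.
Per-photon energy: E = 8.562 × 10^-28 J.
N = E_total / E_photon = 9.70 × 10^28.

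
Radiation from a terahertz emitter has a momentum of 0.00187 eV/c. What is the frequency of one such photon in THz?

First convert: p = 0.00187 eV/c = 9.9938·10^-31 kg·m/s.
Since f = pc/h for a photon, f = 4.522·10^11 Hz.
Converting to THz: f = 0.4522 THz ≈ 0.452 THz.

0.452 THz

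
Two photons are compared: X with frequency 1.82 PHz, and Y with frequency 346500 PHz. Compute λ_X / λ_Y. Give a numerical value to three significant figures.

1.90e5

λ_X = 1.647e-7 m (from frequency = 1.82 PHz, via λ = c/f).
λ_Y = 8.652e-13 m (from frequency = 346500 PHz, via λ = c/f).
Ratio = 1.647e-7 / 8.652e-13 = 1.90e5.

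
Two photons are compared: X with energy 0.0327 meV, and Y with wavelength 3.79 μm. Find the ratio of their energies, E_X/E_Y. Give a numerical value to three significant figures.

1.00 × 10^-4

E_X = 5.239 × 10^-24 J (from energy = 0.0327 meV, via E given directly).
E_Y = 5.241 × 10^-20 J (from wavelength = 3.79 μm, via E = hc/λ).
Ratio = 5.239 × 10^-24 / 5.241 × 10^-20 = 1.00 × 10^-4.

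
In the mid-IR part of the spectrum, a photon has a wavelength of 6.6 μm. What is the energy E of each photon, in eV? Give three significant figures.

Convert to SI: λ = 6.6 μm = 6.6e-6 m.
Since E = hc/λ for a photon, E = 3.010e-20 J.
Converting to eV: E = 0.1879 eV ≈ 0.188 eV.

0.188 eV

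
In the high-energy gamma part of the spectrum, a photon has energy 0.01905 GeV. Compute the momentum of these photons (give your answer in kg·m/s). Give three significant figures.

Convert to SI: E = 0.01905 GeV = 3.0521 × 10^-12 J.
Apply p = E/c: p = 1.018 × 10^-20 kg·m/s.
So p ≈ 1.02 × 10^-20 kg·m/s.

1.02 × 10^-20 kg·m/s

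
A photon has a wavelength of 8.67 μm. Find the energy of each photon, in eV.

First convert: λ = 8.67 μm = 8.67 × 10^-6 m.
The photon relation is E = hc/λ, giving E = 2.291 × 10^-20 J.
Converting to eV: E = 0.1430 eV ≈ 0.143 eV.

0.143 eV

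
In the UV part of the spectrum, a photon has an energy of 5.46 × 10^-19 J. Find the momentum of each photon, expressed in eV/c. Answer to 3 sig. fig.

3.41 eV/c

(c = 2.99792458 × 10^8 m/s, 1 eV = 1.602176634 × 10^-19 J.)
The photon relation is p = E/c, giving p = 1.821 × 10^-27 kg·m/s.
Converting to eV/c: p = 3.408 eV/c ≈ 3.41 eV/c.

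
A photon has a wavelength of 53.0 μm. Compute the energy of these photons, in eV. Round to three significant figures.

Use h = 6.62607015 × 10^-34 J·s, c = 2.99792458 × 10^8 m/s, 1 eV = 1.602176634 × 10^-19 J.
Convert to SI: λ = 53.0 μm = 5.30 × 10^-5 m.
For a photon E = hc/λ, so E = 3.748 × 10^-21 J.
Converting to eV: E = 0.02339 eV ≈ 0.0234 eV.

0.0234 eV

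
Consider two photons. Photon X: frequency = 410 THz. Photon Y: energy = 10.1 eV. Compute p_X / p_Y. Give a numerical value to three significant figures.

p_X = 9.062e-28 kg·m/s (from frequency = 410 THz, via p = hf/c).
p_Y = 5.398e-27 kg·m/s (from energy = 10.1 eV, via p = E/c).
Ratio = 9.062e-28 / 5.398e-27 = 0.168.

0.168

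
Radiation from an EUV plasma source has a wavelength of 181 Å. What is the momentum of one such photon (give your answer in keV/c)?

Take h = 6.62607015e-34 J·s, c = 2.99792458e8 m/s, 1 eV = 1.602176634e-19 J.
Convert to SI: λ = 181 Å = 1.81e-8 m.
For a photon p = h/λ, so p = 3.661e-26 kg·m/s.
Converting to keV/c: p = 0.06850 keV/c ≈ 0.0685 keV/c.

0.0685 keV/c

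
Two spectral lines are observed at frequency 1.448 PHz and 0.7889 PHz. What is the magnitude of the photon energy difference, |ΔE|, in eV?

Using E = hf: E₁ = 9.5945e-19 J, E₂ = 5.2273e-19 J.
|ΔE| = |9.5945e-19 − 5.2273e-19| = 4.37e-19 J = 2.73 eV.

2.73 eV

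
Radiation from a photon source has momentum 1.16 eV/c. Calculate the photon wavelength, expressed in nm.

1070 nm

(h = 6.62607015 × 10^-34 J·s, c = 2.99792458 × 10^8 m/s, 1 eV = 1.602176634 × 10^-19 J.)
First convert: p = 1.16 eV/c = 6.1994 × 10^-28 kg·m/s.
Apply λ = h/p: λ = 1.069 × 10^-6 m.
Converting to nm: λ = 1069 nm ≈ 1070 nm.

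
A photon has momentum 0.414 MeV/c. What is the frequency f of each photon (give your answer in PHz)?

(h = 6.62607015e-34 J·s, c = 2.99792458e8 m/s, 1 eV = 1.602176634e-19 J.)
First convert: p = 0.414 MeV/c = 2.2125e-22 kg·m/s.
The photon relation is f = pc/h, giving f = 1.001e20 Hz.
Converting to PHz: f = 100100 PHz ≈ 1.00e5 PHz.

1.00e5 PHz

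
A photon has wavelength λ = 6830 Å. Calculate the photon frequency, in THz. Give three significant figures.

439 THz

Take c = 2.99792458 × 10^8 m/s.
In SI units: λ = 6830 Å = 6.83 × 10^-7 m.
Since f = c/λ for a photon, f = 4.389 × 10^14 Hz.
Converting to THz: f = 438.9 THz ≈ 439 THz.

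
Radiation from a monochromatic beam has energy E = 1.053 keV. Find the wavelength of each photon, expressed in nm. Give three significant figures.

1.18 nm

Convert to SI: E = 1.053 keV = 1.6871 × 10^-16 J.
For a photon λ = hc/E, so λ = 1.177 × 10^-9 m.
Converting to nm: λ = 1.177 nm ≈ 1.18 nm.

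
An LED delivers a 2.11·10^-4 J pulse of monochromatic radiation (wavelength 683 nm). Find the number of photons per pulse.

7.25·10^14 photons

Per-photon energy: E = 2.908·10^-19 J (from wavelength = 683 nm).
N = E_total / E_photon = 2.11·10^-4 J / 2.908·10^-19 J = 7.25·10^14.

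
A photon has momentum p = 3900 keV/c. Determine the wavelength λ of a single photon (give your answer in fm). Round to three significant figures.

318 fm

(h = 6.62607015e-34 J·s, c = 2.99792458e8 m/s, 1 eV = 1.602176634e-19 J.)
In SI units: p = 3900 keV/c = 2.0843e-21 kg·m/s.
Apply λ = h/p: λ = 3.179e-13 m.
Converting to fm: λ = 317.9 fm ≈ 318 fm.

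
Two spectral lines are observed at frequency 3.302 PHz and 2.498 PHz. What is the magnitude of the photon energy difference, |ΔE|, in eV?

Using E = hf: E₁ = 2.1879 × 10^-18 J, E₂ = 1.6552 × 10^-18 J.
|ΔE| = |2.1879 × 10^-18 − 1.6552 × 10^-18| = 5.33 × 10^-19 J = 3.33 eV.

3.33 eV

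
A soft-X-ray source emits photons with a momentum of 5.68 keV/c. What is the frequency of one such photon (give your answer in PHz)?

1370 PHz

Use h = 6.62607015e-34 J·s, c = 2.99792458e8 m/s, 1 eV = 1.602176634e-19 J.
In SI units: p = 5.68 keV/c = 3.0356e-24 kg·m/s.
Since f = pc/h for a photon, f = 1.373e18 Hz.
Converting to PHz: f = 1373 PHz ≈ 1370 PHz.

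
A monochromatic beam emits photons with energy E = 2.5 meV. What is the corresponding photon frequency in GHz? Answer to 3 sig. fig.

First convert: E = 2.5 meV = 4.0054e-22 J.
The photon relation is f = E/h, giving f = 6.045e11 Hz.
Converting to GHz: f = 604.5 GHz ≈ 604 GHz.

604 GHz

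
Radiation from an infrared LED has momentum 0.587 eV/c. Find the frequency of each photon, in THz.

Use h = 6.62607015·10^-34 J·s, c = 2.99792458·10^8 m/s, 1 eV = 1.602176634·10^-19 J.
Convert to SI: p = 0.587 eV/c = 3.1371·10^-28 kg·m/s.
The photon relation is f = pc/h, giving f = 1.419·10^14 Hz.
Converting to THz: f = 141.9 THz ≈ 142 THz.

142 THz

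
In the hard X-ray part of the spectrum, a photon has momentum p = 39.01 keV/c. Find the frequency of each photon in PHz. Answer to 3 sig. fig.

9430 PHz

First convert: p = 39.01 keV/c = 2.0848·10^-23 kg·m/s.
Apply f = pc/h: f = 9.433·10^18 Hz.
Converting to PHz: f = 9433 PHz ≈ 9430 PHz.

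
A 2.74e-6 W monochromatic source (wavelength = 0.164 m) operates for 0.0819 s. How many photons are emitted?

Total energy: E_total = P·t = 2.74e-6 × 0.0819 = 2.244e-7 J.
Per-photon energy: E = 1.211e-24 J.
N = E_total / E_photon = 1.85e17.

1.85e17 photons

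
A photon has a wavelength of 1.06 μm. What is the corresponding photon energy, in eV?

1.17 eV

Take h = 6.62607015e-34 J·s, c = 2.99792458e8 m/s, 1 eV = 1.602176634e-19 J.
Convert to SI: λ = 1.06 μm = 1.06e-6 m.
Since E = hc/λ for a photon, E = 1.874e-19 J.
Converting to eV: E = 1.170 eV ≈ 1.17 eV.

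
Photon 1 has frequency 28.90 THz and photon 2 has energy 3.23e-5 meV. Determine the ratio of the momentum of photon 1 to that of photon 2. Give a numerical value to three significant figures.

3.70e6

p_1 = 6.388e-29 kg·m/s (from frequency = 28.90 THz, via p = hf/c).
p_2 = 1.726e-35 kg·m/s (from energy = 3.23e-5 meV, via p = E/c).
Ratio = 6.388e-29 / 1.726e-35 = 3.70e6.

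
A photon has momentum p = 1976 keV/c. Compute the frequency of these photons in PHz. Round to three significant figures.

4.78·10^5 PHz

In SI units: p = 1976 keV/c = 1.0560·10^-21 kg·m/s.
Apply f = pc/h: f = 4.778·10^20 Hz.
Converting to PHz: f = 477800 PHz ≈ 4.78·10^5 PHz.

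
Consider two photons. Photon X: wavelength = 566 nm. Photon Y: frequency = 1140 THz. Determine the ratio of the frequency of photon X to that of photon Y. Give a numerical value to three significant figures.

0.465

f_X = 5.297e14 Hz (from wavelength = 566 nm, via f = c/λ).
f_Y = 1.140e15 Hz (from frequency = 1140 THz, via f given directly).
Ratio = 5.297e14 / 1.140e15 = 0.465.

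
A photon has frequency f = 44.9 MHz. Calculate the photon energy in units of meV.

In SI units: f = 44.9 MHz = 4.49e7 Hz.
For a photon E = hf, so E = 2.975e-26 J.
Converting to meV: E = 1.857e-4 meV ≈ 1.86e-4 meV.

1.86e-4 meV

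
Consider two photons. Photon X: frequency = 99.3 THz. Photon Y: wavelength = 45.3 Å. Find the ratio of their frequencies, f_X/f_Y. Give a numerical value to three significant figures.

f_X = 9.930 × 10^13 Hz (from frequency = 99.3 THz, via f given directly).
f_Y = 6.618 × 10^16 Hz (from wavelength = 45.3 Å, via f = c/λ).
Ratio = 9.930 × 10^13 / 6.618 × 10^16 = 1.50 × 10^-3.

1.50 × 10^-3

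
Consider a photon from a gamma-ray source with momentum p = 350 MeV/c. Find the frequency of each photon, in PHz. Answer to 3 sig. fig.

8.46e7 PHz

First convert: p = 350 MeV/c = 1.8705e-19 kg·m/s.
Apply f = pc/h: f = 8.463e22 Hz.
Converting to PHz: f = 8.463e7 PHz ≈ 8.46e7 PHz.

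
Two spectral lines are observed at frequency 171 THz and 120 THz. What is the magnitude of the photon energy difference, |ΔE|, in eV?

Using E = hf: E₁ = 1.133 × 10^-19 J, E₂ = 7.951 × 10^-20 J.
|ΔE| = |1.133 × 10^-19 − 7.951 × 10^-20| = 3.38 × 10^-20 J = 0.211 eV.

0.211 eV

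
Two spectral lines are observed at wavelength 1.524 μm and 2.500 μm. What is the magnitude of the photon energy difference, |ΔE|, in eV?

0.318 eV

Using E = hc/λ: E₁ = 1.3034e-19 J, E₂ = 7.9458e-20 J.
|ΔE| = |1.3034e-19 − 7.9458e-20| = 5.09e-20 J = 0.318 eV.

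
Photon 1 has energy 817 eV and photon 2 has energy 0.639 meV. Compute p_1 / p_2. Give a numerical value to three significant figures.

p_1 = 4.366e-25 kg·m/s (from energy = 817 eV, via p = E/c).
p_2 = 3.415e-31 kg·m/s (from energy = 0.639 meV, via p = E/c).
Ratio = 4.366e-25 / 3.415e-31 = 1.28e6.

1.28e6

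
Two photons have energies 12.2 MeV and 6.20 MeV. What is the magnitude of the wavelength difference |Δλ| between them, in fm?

98.3 fm

Using λ = hc/E: λ₁ = 1.016e-13 m, λ₂ = 2.000e-13 m.
|Δλ| = |1.016e-13 − 2.000e-13| = 9.83e-14 m = 98.3 fm.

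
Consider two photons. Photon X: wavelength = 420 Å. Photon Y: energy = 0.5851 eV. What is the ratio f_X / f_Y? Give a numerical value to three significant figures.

50.5

f_X = 7.138 × 10^15 Hz (from wavelength = 420 Å, via f = c/λ).
f_Y = 1.415 × 10^14 Hz (from energy = 0.5851 eV, via f = E/h).
Ratio = 7.138 × 10^15 / 1.415 × 10^14 = 50.5.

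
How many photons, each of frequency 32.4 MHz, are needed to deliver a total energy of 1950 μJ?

9.08·10^22 photons

Per-photon energy: E = 2.147·10^-26 J (from frequency = 32.4 MHz).
N = E_total / E_photon = 0.00195 J / 2.147·10^-26 J = 9.08·10^22.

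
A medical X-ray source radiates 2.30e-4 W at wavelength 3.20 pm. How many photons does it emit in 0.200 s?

7.41e8 photons

Total energy: E_total = P·t = 2.30e-4 × 0.200 = 4.600e-5 J.
Per-photon energy: E = 6.208e-14 J.
N = E_total / E_photon = 7.41e8.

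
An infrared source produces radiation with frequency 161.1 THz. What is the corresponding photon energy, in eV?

Take h = 6.62607015 × 10^-34 J·s, 1 eV = 1.602176634 × 10^-19 J.
In SI units: f = 161.1 THz = 1.611 × 10^14 Hz.
For a photon E = hf, so E = 1.067 × 10^-19 J.
Converting to eV: E = 0.6663 eV ≈ 0.666 eV.

0.666 eV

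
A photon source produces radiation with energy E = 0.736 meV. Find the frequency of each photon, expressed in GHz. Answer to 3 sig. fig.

178 GHz

Take h = 6.62607015e-34 J·s, 1 eV = 1.602176634e-19 J.
First convert: E = 0.736 meV = 1.1792e-22 J.
The photon relation is f = E/h, giving f = 1.780e11 Hz.
Converting to GHz: f = 178.0 GHz ≈ 178 GHz.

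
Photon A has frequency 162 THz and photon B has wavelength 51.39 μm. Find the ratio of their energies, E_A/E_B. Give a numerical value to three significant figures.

E_A = 1.073 × 10^-19 J (from frequency = 162 THz, via E = hf).
E_B = 3.865 × 10^-21 J (from wavelength = 51.39 μm, via E = hc/λ).
Ratio = 1.073 × 10^-19 / 3.865 × 10^-21 = 27.8.

27.8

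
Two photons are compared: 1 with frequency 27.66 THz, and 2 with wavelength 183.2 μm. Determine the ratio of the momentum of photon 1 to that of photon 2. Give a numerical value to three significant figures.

16.9

p_1 = 6.113·10^-29 kg·m/s (from frequency = 27.66 THz, via p = hf/c).
p_2 = 3.617·10^-30 kg·m/s (from wavelength = 183.2 μm, via p = h/λ).
Ratio = 6.113·10^-29 / 3.617·10^-30 = 16.9.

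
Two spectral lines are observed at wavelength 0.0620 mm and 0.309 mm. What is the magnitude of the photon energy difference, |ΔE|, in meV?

Using E = hc/λ: E₁ = 3.204e-21 J, E₂ = 6.429e-22 J.
|ΔE| = |3.204e-21 − 6.429e-22| = 2.56e-21 J = 16.0 meV.

16.0 meV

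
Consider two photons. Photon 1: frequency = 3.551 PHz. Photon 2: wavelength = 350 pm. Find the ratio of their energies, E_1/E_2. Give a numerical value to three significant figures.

E_1 = 2.353 × 10^-18 J (from frequency = 3.551 PHz, via E = hf).
E_2 = 5.676 × 10^-16 J (from wavelength = 350 pm, via E = hc/λ).
Ratio = 2.353 × 10^-18 / 5.676 × 10^-16 = 4.15 × 10^-3.

4.15 × 10^-3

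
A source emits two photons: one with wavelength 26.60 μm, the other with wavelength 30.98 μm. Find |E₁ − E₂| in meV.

6.59 meV

Using E = hc/λ: E₁ = 7.4678e-21 J, E₂ = 6.4120e-21 J.
|ΔE| = |7.4678e-21 − 6.4120e-21| = 1.06e-21 J = 6.59 meV.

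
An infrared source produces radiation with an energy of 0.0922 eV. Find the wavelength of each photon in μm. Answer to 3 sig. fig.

13.4 μm

Convert to SI: E = 0.0922 eV = 1.4772e-20 J.
The photon relation is λ = hc/E, giving λ = 1.345e-5 m.
Converting to μm: λ = 13.45 μm ≈ 13.4 μm.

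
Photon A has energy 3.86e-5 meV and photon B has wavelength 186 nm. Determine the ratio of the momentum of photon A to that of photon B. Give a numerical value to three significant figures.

p_A = 2.063e-35 kg·m/s (from energy = 3.86e-5 meV, via p = E/c).
p_B = 3.562e-27 kg·m/s (from wavelength = 186 nm, via p = h/λ).
Ratio = 2.063e-35 / 3.562e-27 = 5.79e-9.

5.79e-9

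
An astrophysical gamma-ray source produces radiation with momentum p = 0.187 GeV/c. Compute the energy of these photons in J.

3.00e-11 J

(c = 2.99792458e8 m/s, 1 eV = 1.602176634e-19 J.)
First convert: p = 0.187 GeV/c = 9.9938e-20 kg·m/s.
Since E = pc for a photon, E = 2.996e-11 J.
So E ≈ 3.00e-11 J.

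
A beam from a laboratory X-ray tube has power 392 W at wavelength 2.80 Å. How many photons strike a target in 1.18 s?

Total energy: E_total = P·t = 392 × 1.18 = 462.6 J.
Per-photon energy: E = 7.094·10^-16 J.
N = E_total / E_photon = 6.52·10^17.

6.52·10^17 photons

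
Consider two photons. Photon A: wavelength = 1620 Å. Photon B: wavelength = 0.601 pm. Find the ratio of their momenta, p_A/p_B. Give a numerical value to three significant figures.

p_A = 4.090 × 10^-27 kg·m/s (from wavelength = 1620 Å, via p = h/λ).
p_B = 1.103 × 10^-21 kg·m/s (from wavelength = 0.601 pm, via p = h/λ).
Ratio = 4.090 × 10^-27 / 1.103 × 10^-21 = 3.71 × 10^-6.

3.71 × 10^-6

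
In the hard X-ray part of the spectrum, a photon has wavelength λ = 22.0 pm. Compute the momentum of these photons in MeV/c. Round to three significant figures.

Take h = 6.62607015e-34 J·s, c = 2.99792458e8 m/s, 1 eV = 1.602176634e-19 J.
First convert: λ = 22.0 pm = 2.20e-11 m.
For a photon p = h/λ, so p = 3.012e-23 kg·m/s.
Converting to MeV/c: p = 0.05636 MeV/c ≈ 0.0564 MeV/c.

0.0564 MeV/c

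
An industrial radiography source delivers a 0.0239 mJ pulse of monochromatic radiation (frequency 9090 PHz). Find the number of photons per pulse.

Per-photon energy: E = 6.023e-15 J (from frequency = 9090 PHz).
N = E_total / E_photon = 2.39e-5 J / 6.023e-15 J = 3.97e9.

3.97e9 photons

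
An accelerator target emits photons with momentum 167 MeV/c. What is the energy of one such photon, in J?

(c = 2.99792458 × 10^8 m/s, 1 eV = 1.602176634 × 10^-19 J.)
Convert to SI: p = 167 MeV/c = 8.9250 × 10^-20 kg·m/s.
Since E = pc for a photon, E = 2.676 × 10^-11 J.
So E ≈ 2.68 × 10^-11 J.

2.68 × 10^-11 J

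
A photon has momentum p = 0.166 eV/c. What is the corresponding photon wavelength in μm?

7.47 μm

Take h = 6.62607015e-34 J·s, c = 2.99792458e8 m/s, 1 eV = 1.602176634e-19 J.
Convert to SI: p = 0.166 eV/c = 8.8715e-29 kg·m/s.
Apply λ = h/p: λ = 7.469e-6 m.
Converting to μm: λ = 7.469 μm ≈ 7.47 μm.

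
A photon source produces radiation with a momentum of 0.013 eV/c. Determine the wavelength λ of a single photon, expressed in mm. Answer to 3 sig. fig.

Use h = 6.62607015 × 10^-34 J·s, c = 2.99792458 × 10^8 m/s, 1 eV = 1.602176634 × 10^-19 J.
In SI units: p = 0.013 eV/c = 6.9476 × 10^-30 kg·m/s.
Apply λ = h/p: λ = 9.537 × 10^-5 m.
Converting to mm: λ = 0.09537 mm ≈ 0.0954 mm.

0.0954 mm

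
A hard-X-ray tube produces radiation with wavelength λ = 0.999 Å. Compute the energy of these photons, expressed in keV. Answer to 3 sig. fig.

(h = 6.62607015e-34 J·s, c = 2.99792458e8 m/s, 1 eV = 1.602176634e-19 J.)
Convert to SI: λ = 0.999 Å = 9.99e-11 m.
The photon relation is E = hc/λ, giving E = 1.988e-15 J.
Converting to keV: E = 12.41 keV ≈ 12.4 keV.

12.4 keV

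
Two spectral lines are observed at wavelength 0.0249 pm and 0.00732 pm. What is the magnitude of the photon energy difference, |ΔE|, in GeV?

0.120 GeV

Using E = hc/λ: E₁ = 7.978e-12 J, E₂ = 2.714e-11 J.
|ΔE| = |7.978e-12 − 2.714e-11| = 1.92e-11 J = 0.120 GeV.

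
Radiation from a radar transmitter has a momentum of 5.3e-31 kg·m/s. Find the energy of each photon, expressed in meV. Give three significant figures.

0.992 meV

Take c = 2.99792458e8 m/s, 1 eV = 1.602176634e-19 J.
Since E = pc for a photon, E = 1.589e-22 J.
Converting to meV: E = 0.9917 meV ≈ 0.992 meV.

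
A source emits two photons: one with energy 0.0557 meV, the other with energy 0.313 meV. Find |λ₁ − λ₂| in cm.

Using λ = hc/E: λ₁ = 0.02226 m, λ₂ = 0.003961 m.
|Δλ| = |0.02226 − 0.003961| = 0.0183 m = 1.83 cm.

1.83 cm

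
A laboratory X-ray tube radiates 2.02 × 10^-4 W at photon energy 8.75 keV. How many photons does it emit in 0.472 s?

6.80 × 10^10 photons

Total energy: E_total = P·t = 2.02 × 10^-4 × 0.472 = 9.534 × 10^-5 J.
Per-photon energy: E = 1.402 × 10^-15 J.
N = E_total / E_photon = 6.80 × 10^10.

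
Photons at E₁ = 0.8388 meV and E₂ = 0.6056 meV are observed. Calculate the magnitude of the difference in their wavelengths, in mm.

Using λ = hc/E: λ₁ = 0.0014781 m, λ₂ = 0.0020473 m.
|Δλ| = |0.0014781 − 0.0020473| = 5.69e-4 m = 0.569 mm.

0.569 mm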